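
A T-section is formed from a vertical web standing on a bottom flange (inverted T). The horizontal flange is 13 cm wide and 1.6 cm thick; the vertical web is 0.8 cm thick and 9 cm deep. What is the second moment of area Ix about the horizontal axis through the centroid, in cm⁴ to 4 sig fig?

Ix ≈ 203.3 cm⁴

Treat the section as a set of non-overlapping primitives; coordinates are from the bounding-box lower-left.
Flange: 13 × 1.6, A = 20.8 cm², y = 0.8 cm, Ī = 4.43733 cm⁴.
Web: 0.8 × 9, A = 7.2 cm², y = 6.1 cm, Ī = 48.6 cm⁴.
Centroid: ȳ = ΣA·y / ΣA = 2.16286 cm.
Transfer each piece to the horizontal axis through the centroid using Ī + A·d² with d = y − 2.16286:
  flange: d = -1.36286 cm → contributes +43.0708 cm⁴
  web: d = 3.93714 cm → contributes +160.208 cm⁴
Total I = 203.279 cm⁴.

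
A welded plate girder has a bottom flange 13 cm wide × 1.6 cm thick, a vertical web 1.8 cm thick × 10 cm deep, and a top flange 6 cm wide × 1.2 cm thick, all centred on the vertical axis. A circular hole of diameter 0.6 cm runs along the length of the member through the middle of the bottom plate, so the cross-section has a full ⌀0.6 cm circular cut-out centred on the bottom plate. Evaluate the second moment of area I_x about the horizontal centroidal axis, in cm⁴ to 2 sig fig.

Treat the section as a set of non-overlapping primitives; coordinates are from the bounding-box lower-left.
Bottom plate: 13 × 1.6, A = 20.8 cm², y = 0.8 cm, Ī = 4.437 cm⁴.
Web plate: 1.8 × 10, A = 18 cm², y = 6.6 cm, Ī = 150 cm⁴.
Top plate: 6 × 1.2, A = 7.2 cm², y = 12.2 cm, Ī = 0.864 cm⁴.
Hole (subtracted): ⌀0.6, A = 0.2827 cm², y = 0.8 cm, Ī = 0.006362 cm⁴.
Centroid: ȳ = ΣA·y / ΣA = 4.879 cm.
Transfer each piece to the horizontal centroidal axis using Ī + A·d² with d = y − 4.879:
  bottom plate: d = -4.079 cm → contributes +350.5 cm⁴
  web plate: d = 1.721 cm → contributes +203.3 cm⁴
  top plate: d = 7.321 cm → contributes +386.8 cm⁴
  hole: d = -4.079 cm → contributes −4.711 cm⁴
Total I = 935.9 cm⁴.

I_x ≈ 940 cm⁴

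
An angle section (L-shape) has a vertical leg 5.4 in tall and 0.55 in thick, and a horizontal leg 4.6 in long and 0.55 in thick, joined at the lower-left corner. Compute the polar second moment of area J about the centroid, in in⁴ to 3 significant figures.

Split into non-overlapping primitives; take the origin at the lower-left of the bounding box.
Vertical leg: 0.55 × 5.4, A = 2.97 in², y = 2.7 in, Ī = 7.2171 in⁴.
Horizontal leg (remainder): 4.05 × 0.55, A = 2.2275 in², y = 0.275 in, Ī = 0.056152 in⁴.
Centroid: ȳ = ΣA·y / ΣA = 1.6607 in.
Transfer each piece to the centroidal x-axis using Ī + A·d² with d = y − 1.6607:
  vertical leg: d = 1.0393 in → contributes +10.425 in⁴
  horizontal leg (remainder): d = -1.3857 in → contributes +4.3334 in⁴
Total I = 14.758 in⁴.
For the y-axis: x̄ = 1.2607 in.
Repeating about the centroidal y-axis gives I_y = 9.853 in⁴.
Polar second moment: J = I_x + I_y = 24.611 in⁴.

J ≈ 24.6 in⁴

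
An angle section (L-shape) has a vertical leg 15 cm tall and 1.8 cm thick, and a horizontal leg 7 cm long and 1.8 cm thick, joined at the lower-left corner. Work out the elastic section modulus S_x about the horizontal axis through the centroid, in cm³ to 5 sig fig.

Decompose the section into non-overlapping parts with the origin at the bottom-left of its bounding rectangle.
Vertical leg: 1.8 × 15, A = 27 cm², y = 7.5 cm, Ī = 506.25 cm⁴.
Horizontal leg (remainder): 5.2 × 1.8, A = 9.36 cm², y = 0.9 cm, Ī = 2.5272 cm⁴.
Centroid: ȳ = ΣA·y / ΣA = 5.80099 cm.
Transfer each piece to the horizontal axis through the centroid using Ī + A·d² with d = y − 5.80099:
  vertical leg: d = 1.69901 cm → contributes +584.1891 cm⁴
  horizontal leg (remainder): d = -4.90099 cm → contributes +227.3516 cm⁴
Total I = 811.5408 cm⁴.
Extreme fibre distance c = 9.19901 cm; S = I/c = 88.22045 cm³.

S_x ≈ 88.220 cm³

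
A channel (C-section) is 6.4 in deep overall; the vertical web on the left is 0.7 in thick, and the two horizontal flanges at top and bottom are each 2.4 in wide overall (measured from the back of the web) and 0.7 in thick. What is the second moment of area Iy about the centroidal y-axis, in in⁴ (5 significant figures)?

Split into non-overlapping primitives; take the origin at the lower-left of the bounding box.
Web: 0.7 × 6.4, A = 4.48 in², x = 0.35 in, Ī = 0.1829333 in⁴.
Top flange (beyond web): 1.7 × 0.7, A = 1.19 in², x = 1.55 in, Ī = 0.2865917 in⁴.
Bottom flange (beyond web): 1.7 × 0.7, A = 1.19 in², x = 1.55 in, Ī = 0.2865917 in⁴.
Centroid: x̄ = ΣA·x / ΣA = 0.7663265 in.
Transfer each piece to the centroidal y-axis using Ī + A·d² with d = x − 0.7663265:
  web: d = -0.4163265 in → contributes +0.9594418 in⁴
  top flange (beyond web): d = 0.7836735 in → contributes +1.017423 in⁴
  bottom flange (beyond web): d = 0.7836735 in → contributes +1.017423 in⁴
Total I = 2.994288 in⁴.

Iy ≈ 2.9943 in⁴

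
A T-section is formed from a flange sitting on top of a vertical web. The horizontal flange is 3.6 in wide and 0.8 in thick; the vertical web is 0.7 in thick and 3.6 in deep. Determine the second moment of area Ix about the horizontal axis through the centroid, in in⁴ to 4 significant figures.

Ix ≈ 9.380 in⁴

Break the section into simple shapes (no overlaps), measuring from the bottom-left corner of the bounding box.
Flange: 3.6 × 0.8, A = 2.88 in², y = 4 in, Ī = 0.1536 in⁴.
Web: 0.7 × 3.6, A = 2.52 in², y = 1.8 in, Ī = 2.7216 in⁴.
Centroid: ȳ = ΣA·y / ΣA = 2.97333 in.
Transfer each piece to the horizontal axis through the centroid using Ī + A·d² with d = y − 2.97333:
  flange: d = 1.02667 in → contributes +3.18925 in⁴
  web: d = -1.17333 in → contributes +6.19091 in⁴
Total I = 9.38016 in⁴.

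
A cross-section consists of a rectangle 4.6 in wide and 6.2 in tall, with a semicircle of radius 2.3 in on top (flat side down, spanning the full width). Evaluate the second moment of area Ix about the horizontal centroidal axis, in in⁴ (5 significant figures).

Ix ≈ 201.34 in⁴

Decompose the section into non-overlapping parts with the origin at the bottom-left of its bounding rectangle.
Rectangular body: 4.6 × 6.2, A = 28.52 in², y = 3.1 in, Ī = 91.35907 in⁴.
Semicircular cap: semicircle r = 2.3, A = 8.309513 in², y = 7.17615 in, Ī = 3.07145 in⁴.
Centroid: ȳ = ΣA·y / ΣA = 4.019665 in.
Transfer each piece to the horizontal centroidal axis using Ī + A·d² with d = y − 4.019665:
  rectangular body: d = -0.9196652 in → contributes +115.4808 in⁴
  semicircular cap: d = 3.156485 in → contributes +85.86243 in⁴
Total I = 201.3433 in⁴.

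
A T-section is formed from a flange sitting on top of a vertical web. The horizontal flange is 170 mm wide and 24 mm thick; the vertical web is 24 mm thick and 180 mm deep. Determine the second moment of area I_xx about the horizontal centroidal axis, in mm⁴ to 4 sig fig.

I_xx ≈ 3.369 × 10⁷ mm⁴

Split into non-overlapping primitives; take the origin at the lower-left of the bounding box.
Flange: 170 × 24, A = 4 080 mm², y = 192 mm, Ī = 195 840 mm⁴.
Web: 24 × 180, A = 4 320 mm², y = 90 mm, Ī = 11 664 000 mm⁴.
Centroid: ȳ = ΣA·y / ΣA = 139.543 mm.
Transfer each piece to the horizontal centroidal axis using Ī + A·d² with d = y − 139.543:
  flange: d = 52.4571 mm → contributes +11 422 987 mm⁴
  web: d = -49.5429 mm → contributes +22 267 417 mm⁴
Total I = 33 690 405 mm⁴.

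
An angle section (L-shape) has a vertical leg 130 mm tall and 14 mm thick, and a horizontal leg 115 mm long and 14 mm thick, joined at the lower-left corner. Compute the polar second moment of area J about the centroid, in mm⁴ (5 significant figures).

J ≈ 9.1259 × 10⁶ mm⁴

Break the section into simple shapes (no overlaps), measuring from the bottom-left corner of the bounding box.
Vertical leg: 14 × 130, A = 1 820 mm², y = 65 mm, Ī = 2 563 167 mm⁴.
Horizontal leg (remainder): 101 × 14, A = 1 414 mm², y = 7 mm, Ī = 23095.33 mm⁴.
Centroid: ȳ = ΣA·y / ΣA = 39.64069 mm.
Transfer each piece to the centroidal x-axis using Ī + A·d² with d = y − 39.64069:
  vertical leg: d = 25.35931 mm → contributes +3 733 599 mm⁴
  horizontal leg (remainder): d = -32.64069 mm → contributes +1 529 592 mm⁴
Total I = 5 263 190 mm⁴.
For the y-axis: x̄ = 32.14069 mm.
Repeating about the centroidal y-axis gives I_y = 3 862 718 mm⁴.
Polar second moment: J = I_x + I_y = 9 125 908 mm⁴.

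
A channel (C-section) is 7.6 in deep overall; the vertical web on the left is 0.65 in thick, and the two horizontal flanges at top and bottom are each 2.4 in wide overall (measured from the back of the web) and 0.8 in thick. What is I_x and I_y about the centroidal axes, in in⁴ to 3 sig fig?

Break the section into simple shapes (no overlaps), measuring from the bottom-left corner of the bounding box.
Web: 0.65 × 7.6, A = 4.94 in², y = 3.8 in, Ī = 23.778 in⁴.
Top flange (beyond web): 1.75 × 0.8, A = 1.4 in², y = 7.2 in, Ī = 0.074667 in⁴.
Bottom flange (beyond web): 1.75 × 0.8, A = 1.4 in², y = 0.4 in, Ī = 0.074667 in⁴.
By symmetry the centroid is at mid-height, ȳ = 3.8 in.
Transfer each piece to the centroidal x-axis using Ī + A·d² with d = y − 3.8:
  web: d = 0 in → contributes +23.778 in⁴
  top flange (beyond web): d = 3.4 in → contributes +16.259 in⁴
  bottom flange (beyond web): d = -3.4 in → contributes +16.259 in⁴
Total I = 56.295 in⁴.
For the y-axis: x̄ = 0.75911 in.
Repeating about the centroidal y-axis gives I_y = 3.4619 in⁴.

I_x ≈ 56.3 in⁴, I_y ≈ 3.46 in⁴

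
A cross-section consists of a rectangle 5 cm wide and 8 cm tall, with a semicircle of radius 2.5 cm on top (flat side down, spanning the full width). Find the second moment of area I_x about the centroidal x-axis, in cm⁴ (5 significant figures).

Split into non-overlapping primitives; take the origin at the lower-left of the bounding box.
Rectangular body: 5 × 8, A = 40 cm², y = 4 cm, Ī = 213.3333 cm⁴.
Semicircular cap: semicircle r = 2.5, A = 9.817477 cm², y = 9.061033 cm, Ī = 4.287381 cm⁴.
Centroid: ȳ = ΣA·y / ΣA = 4.997372 cm.
Transfer each piece to the centroidal x-axis using Ī + A·d² with d = y − 4.997372:
  rectangular body: d = -0.9973724 cm → contributes +253.1234 cm⁴
  semicircular cap: d = 4.063661 cm → contributes +166.4067 cm⁴
Total I = 419.5301 cm⁴.

I_x ≈ 419.53 cm⁴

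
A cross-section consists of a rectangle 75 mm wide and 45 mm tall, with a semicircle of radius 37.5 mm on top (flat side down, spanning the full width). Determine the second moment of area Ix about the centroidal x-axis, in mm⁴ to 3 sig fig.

Ix ≈ 2.76 × 10⁶ mm⁴

Treat the section as a set of non-overlapping primitives; coordinates are from the bounding-box lower-left.
Rectangular body: 75 × 45, A = 3 375 mm², y = 22.5 mm, Ī = 569 531 mm⁴.
Semicircular cap: semicircle r = 37.5, A = 2208.9 mm², y = 60.915 mm, Ī = 217 049 mm⁴.
Centroid: ȳ = ΣA·y / ΣA = 37.697 mm.
Transfer each piece to the centroidal x-axis using Ī + A·d² with d = y − 37.697:
  rectangular body: d = -15.197 mm → contributes +1 348 951 mm⁴
  semicircular cap: d = 23.219 mm → contributes +1 407 914 mm⁴
Total I = 2 756 864 mm⁴.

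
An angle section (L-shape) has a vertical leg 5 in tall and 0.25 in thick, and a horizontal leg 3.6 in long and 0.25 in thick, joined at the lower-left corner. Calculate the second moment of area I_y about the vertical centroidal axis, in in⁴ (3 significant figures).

I_y ≈ 2.41 in⁴

Split into non-overlapping primitives; take the origin at the lower-left of the bounding box.
Vertical leg: 0.25 × 5, A = 1.25 in², x = 0.125 in, Ī = 0.0065104 in⁴.
Horizontal leg (remainder): 3.35 × 0.25, A = 0.8375 in², x = 1.925 in, Ī = 0.78324 in⁴.
Centroid: x̄ = ΣA·x / ΣA = 0.84716 in.
Transfer each piece to the vertical centroidal axis using Ī + A·d² with d = x − 0.84716:
  vertical leg: d = -0.72216 in → contributes +0.6584 in⁴
  horizontal leg (remainder): d = 1.0778 in → contributes +1.7562 in⁴
Total I = 2.4146 in⁴.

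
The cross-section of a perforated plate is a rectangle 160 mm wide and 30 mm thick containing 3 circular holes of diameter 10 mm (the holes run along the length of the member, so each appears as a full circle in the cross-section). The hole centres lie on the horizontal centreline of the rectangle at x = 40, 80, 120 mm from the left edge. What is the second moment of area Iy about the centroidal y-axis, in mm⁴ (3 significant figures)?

Treat the section as a set of non-overlapping primitives; coordinates are from the bounding-box lower-left.
Plate: 160 × 30, A = 4 800 mm², x = 80 mm, Ī = 10 240 000 mm⁴.
Hole 1 (subtracted): ⌀10, A = 78.54 mm², x = 40 mm, Ī = 490.87 mm⁴.
Hole 2 (subtracted): ⌀10, A = 78.54 mm², x = 80 mm, Ī = 490.87 mm⁴.
Hole 3 (subtracted): ⌀10, A = 78.54 mm², x = 120 mm, Ī = 490.87 mm⁴.
By symmetry the centroid is at mid-width, x̄ = 80 mm.
Transfer each piece to the centroidal y-axis using Ī + A·d² with d = x − 80:
  plate: d = 0 mm → contributes +10 240 000 mm⁴
  hole 1: d = -40 mm → contributes −126 155 mm⁴
  hole 2: d = 0 mm → contributes −490.87 mm⁴
  hole 3: d = 40 mm → contributes −126 155 mm⁴
Total I = 9 987 200 mm⁴.

Iy ≈ 9.99 × 10⁶ mm⁴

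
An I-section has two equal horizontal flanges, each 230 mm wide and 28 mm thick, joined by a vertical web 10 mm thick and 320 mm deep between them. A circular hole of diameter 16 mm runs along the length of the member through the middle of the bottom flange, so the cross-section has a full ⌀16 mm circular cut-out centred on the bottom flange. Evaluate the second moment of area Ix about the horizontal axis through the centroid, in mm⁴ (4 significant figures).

Split into non-overlapping primitives; take the origin at the lower-left of the bounding box.
Bottom flange: 230 × 28, A = 6 440 mm², y = 14 mm, Ī = 420 747 mm⁴.
Web: 10 × 320, A = 3 200 mm², y = 188 mm, Ī = 27 306 667 mm⁴.
Top flange: 230 × 28, A = 6 440 mm², y = 362 mm, Ī = 420 747 mm⁴.
Hole (subtracted): ⌀16, A = 201.062 mm², y = 14 mm, Ī = 3216.99 mm⁴.
Centroid: ȳ = ΣA·y / ΣA = 190.203 mm.
Transfer each piece to the horizontal axis through the centroid using Ī + A·d² with d = y − 190.203:
  bottom flange: d = -176.203 mm → contributes +200 367 125 mm⁴
  web: d = -2.20322 mm → contributes +27 322 200 mm⁴
  top flange: d = 171.797 mm → contributes +190 491 770 mm⁴
  hole: d = -176.203 mm → contributes −6 245 702 mm⁴
Total I = 411 935 393 mm⁴.

Ix ≈ 4.119 × 10⁸ mm⁴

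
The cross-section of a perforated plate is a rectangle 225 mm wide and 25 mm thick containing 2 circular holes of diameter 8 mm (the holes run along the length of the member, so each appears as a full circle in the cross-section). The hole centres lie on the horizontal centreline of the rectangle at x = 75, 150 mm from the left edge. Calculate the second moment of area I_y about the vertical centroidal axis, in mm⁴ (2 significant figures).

Break the section into simple shapes (no overlaps), measuring from the bottom-left corner of the bounding box.
Plate: 225 × 25, A = 5 625 mm², x = 112.5 mm, Ī = 23 730 469 mm⁴.
Hole 1 (subtracted): ⌀8, A = 50.27 mm², x = 75 mm, Ī = 201.1 mm⁴.
Hole 2 (subtracted): ⌀8, A = 50.27 mm², x = 150 mm, Ī = 201.1 mm⁴.
By symmetry the centroid is at mid-width, x̄ = 112.5 mm.
Transfer each piece to the vertical centroidal axis using Ī + A·d² with d = x − 112.5:
  plate: d = 0 mm → contributes +23 730 469 mm⁴
  hole 1: d = -37.5 mm → contributes −70 887 mm⁴
  hole 2: d = 37.5 mm → contributes −70 887 mm⁴
Total I = 23 588 695 mm⁴.

I_y ≈ 2.4 × 10⁷ mm⁴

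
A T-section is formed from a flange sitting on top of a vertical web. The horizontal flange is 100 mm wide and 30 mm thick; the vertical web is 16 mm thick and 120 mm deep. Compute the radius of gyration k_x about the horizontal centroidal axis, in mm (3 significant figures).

k_x ≈ 43.0 mm

Decompose the section into non-overlapping parts with the origin at the bottom-left of its bounding rectangle.
Flange: 100 × 30, A = 3 000 mm², y = 135 mm, Ī = 225 000 mm⁴.
Web: 16 × 120, A = 1 920 mm², y = 60 mm, Ī = 2 304 000 mm⁴.
Centroid: ȳ = ΣA·y / ΣA = 105.73 mm.
Transfer each piece to the horizontal centroidal axis using Ī + A·d² with d = y − 105.73:
  flange: d = 29.268 mm → contributes +2 794 899 mm⁴
  web: d = -45.732 mm → contributes +6 319 467 mm⁴
Total I = 9 114 366 mm⁴.
Radius of gyration: k = √(I/A) = √(9 114 366 / 4 920) = 43.041 mm.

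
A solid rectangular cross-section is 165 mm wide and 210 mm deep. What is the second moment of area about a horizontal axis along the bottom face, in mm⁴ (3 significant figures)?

The section: 165 × 210, A = 34 650 mm², y = 105 mm, Ī = 127 338 750 mm⁴.
Transfer it to the base of the section using Ī + A·d² with d = y − 0:
  the section: d = 105 mm → contributes +509 355 000 mm⁴
Total I = 509 355 000 mm⁴.

I_base ≈ 5.09 × 10⁸ mm⁴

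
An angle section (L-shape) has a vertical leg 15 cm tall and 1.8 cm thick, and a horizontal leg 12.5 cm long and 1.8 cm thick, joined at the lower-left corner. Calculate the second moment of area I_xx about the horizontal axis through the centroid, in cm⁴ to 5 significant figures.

Break the section into simple shapes (no overlaps), measuring from the bottom-left corner of the bounding box.
Vertical leg: 1.8 × 15, A = 27 cm², y = 7.5 cm, Ī = 506.25 cm⁴.
Horizontal leg (remainder): 10.7 × 1.8, A = 19.26 cm², y = 0.9 cm, Ī = 5.2002 cm⁴.
Centroid: ȳ = ΣA·y / ΣA = 4.75214 cm.
Transfer each piece to the horizontal axis through the centroid using Ī + A·d² with d = y − 4.75214:
  vertical leg: d = 2.74786 cm → contributes +710.1198 cm⁴
  horizontal leg (remainder): d = -3.85214 cm → contributes +290.999 cm⁴
Total I = 1001.119 cm⁴.

I_xx ≈ 1001.1 cm⁴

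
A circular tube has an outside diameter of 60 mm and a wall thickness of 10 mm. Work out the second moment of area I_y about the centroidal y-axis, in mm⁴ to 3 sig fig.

Split into non-overlapping primitives; take the origin at the lower-left of the bounding box.
Outer circle: ⌀60, A = 2827.4 mm², x = 30 mm, Ī = 636 173 mm⁴.
Bore (subtracted): ⌀40, A = 1256.6 mm², x = 30 mm, Ī = 125 664 mm⁴.
By symmetry the centroid is at mid-width, x̄ = 30 mm.
All pieces are centred on the centroidal y-axis, so I = ΣĪ (holes subtracted) = 510 509 mm⁴.

I_y ≈ 5.11 × 10⁵ mm⁴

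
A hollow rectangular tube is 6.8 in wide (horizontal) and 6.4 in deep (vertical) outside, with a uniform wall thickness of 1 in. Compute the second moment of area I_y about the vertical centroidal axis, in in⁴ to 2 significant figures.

Decompose the section into non-overlapping parts with the origin at the bottom-left of its bounding rectangle.
Outer rectangle: 6.8 × 6.4, A = 43.52 in², x = 3.4 in, Ī = 167.7 in⁴.
Inner void (subtracted): 4.8 × 4.4, A = 21.12 in², x = 3.4 in, Ī = 40.55 in⁴.
By symmetry the centroid is at mid-width, x̄ = 3.4 in.
All pieces are centred on the vertical centroidal axis, so I = ΣĪ (holes subtracted) = 127.1 in⁴.

I_y ≈ 130 in⁴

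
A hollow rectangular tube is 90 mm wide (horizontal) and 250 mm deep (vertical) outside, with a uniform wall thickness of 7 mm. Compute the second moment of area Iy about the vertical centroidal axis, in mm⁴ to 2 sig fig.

Treat the section as a set of non-overlapping primitives; coordinates are from the bounding-box lower-left.
Outer rectangle: 90 × 250, A = 22 500 mm², x = 45 mm, Ī = 15 187 500 mm⁴.
Inner void (subtracted): 76 × 236, A = 17 936 mm², x = 45 mm, Ī = 8 633 195 mm⁴.
By symmetry the centroid is at mid-width, x̄ = 45 mm.
All pieces are centred on the vertical centroidal axis, so I = ΣĪ (holes subtracted) = 6 554 305 mm⁴.

Iy ≈ 6.6 × 10⁶ mm⁴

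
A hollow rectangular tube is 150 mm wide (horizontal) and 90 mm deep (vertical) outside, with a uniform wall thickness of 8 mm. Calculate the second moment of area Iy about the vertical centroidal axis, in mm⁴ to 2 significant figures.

Iy ≈ 1.0 × 10⁷ mm⁴

Break the section into simple shapes (no overlaps), measuring from the bottom-left corner of the bounding box.
Outer rectangle: 150 × 90, A = 13 500 mm², x = 75 mm, Ī = 25 312 500 mm⁴.
Inner void (subtracted): 134 × 74, A = 9 916 mm², x = 75 mm, Ī = 14 837 641 mm⁴.
By symmetry the centroid is at mid-width, x̄ = 75 mm.
All pieces are centred on the vertical centroidal axis, so I = ΣĪ (holes subtracted) = 10 474 859 mm⁴.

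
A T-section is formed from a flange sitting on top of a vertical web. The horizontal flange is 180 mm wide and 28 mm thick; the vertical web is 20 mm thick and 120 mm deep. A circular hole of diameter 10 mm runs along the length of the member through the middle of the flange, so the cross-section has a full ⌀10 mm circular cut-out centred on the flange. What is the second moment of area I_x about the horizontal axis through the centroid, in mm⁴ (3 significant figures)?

I_x ≈ 1.21 × 10⁷ mm⁴

Decompose the section into non-overlapping parts with the origin at the bottom-left of its bounding rectangle.
Flange: 180 × 28, A = 5 040 mm², y = 134 mm, Ī = 329 280 mm⁴.
Web: 20 × 120, A = 2 400 mm², y = 60 mm, Ī = 2 880 000 mm⁴.
Hole (subtracted): ⌀10, A = 78.54 mm², y = 134 mm, Ī = 490.87 mm⁴.
Centroid: ȳ = ΣA·y / ΣA = 109.87 mm.
Transfer each piece to the horizontal axis through the centroid using Ī + A·d² with d = y − 109.87:
  flange: d = 24.126 mm → contributes +3 262 796 mm⁴
  web: d = -49.874 mm → contributes +8 849 882 mm⁴
  hole: d = 24.126 mm → contributes −46 205 mm⁴
Total I = 12 066 474 mm⁴.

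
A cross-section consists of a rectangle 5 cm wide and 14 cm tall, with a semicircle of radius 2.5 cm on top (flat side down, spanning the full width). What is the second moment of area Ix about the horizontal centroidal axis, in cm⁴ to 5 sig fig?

Decompose the section into non-overlapping parts with the origin at the bottom-left of its bounding rectangle.
Rectangular body: 5 × 14, A = 70 cm², y = 7 cm, Ī = 1143.333 cm⁴.
Semicircular cap: semicircle r = 2.5, A = 9.817477 cm², y = 15.06103 cm, Ī = 4.287381 cm⁴.
Centroid: ȳ = ΣA·y / ΣA = 7.9915 cm.
Transfer each piece to the horizontal centroidal axis using Ī + A·d² with d = y − 7.9915:
  rectangular body: d = -0.9914997 cm → contributes +1212.148 cm⁴
  semicircular cap: d = 7.069533 cm → contributes +494.9482 cm⁴
Total I = 1707.097 cm⁴.

Ix ≈ 1707.1 cm⁴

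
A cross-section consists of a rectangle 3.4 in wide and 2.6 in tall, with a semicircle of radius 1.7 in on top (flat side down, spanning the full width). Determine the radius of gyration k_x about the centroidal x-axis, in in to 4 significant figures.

Split into non-overlapping primitives; take the origin at the lower-left of the bounding box.
Rectangular body: 3.4 × 2.6, A = 8.84 in², y = 1.3 in, Ī = 4.97987 in⁴.
Semicircular cap: semicircle r = 1.7, A = 4.5396 in², y = 3.3215 in, Ī = 0.916701 in⁴.
Centroid: ȳ = ΣA·y / ΣA = 1.98588 in.
Transfer each piece to the centroidal x-axis using Ī + A·d² with d = y − 1.98588:
  rectangular body: d = -0.685881 in → contributes +9.13849 in⁴
  semicircular cap: d = 1.33562 in → contributes +9.01483 in⁴
Total I = 18.1533 in⁴.
Radius of gyration: k = √(I/A) = √(18.1533 / 13.3796) = 1.16481 in.

k_x ≈ 1.165 in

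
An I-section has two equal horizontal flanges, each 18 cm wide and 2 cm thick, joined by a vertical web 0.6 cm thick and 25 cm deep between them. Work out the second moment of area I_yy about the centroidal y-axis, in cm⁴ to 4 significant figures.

I_yy ≈ 1944 cm⁴

Break the section into simple shapes (no overlaps), measuring from the bottom-left corner of the bounding box.
Bottom flange: 18 × 2, A = 36 cm², x = 9 cm, Ī = 972 cm⁴.
Web: 0.6 × 25, A = 15 cm², x = 9 cm, Ī = 0.45 cm⁴.
Top flange: 18 × 2, A = 36 cm², x = 9 cm, Ī = 972 cm⁴.
By symmetry the centroid is at mid-width, x̄ = 9 cm.
All pieces are centred on the centroidal y-axis, so I = ΣĪ = 1944.45 cm⁴.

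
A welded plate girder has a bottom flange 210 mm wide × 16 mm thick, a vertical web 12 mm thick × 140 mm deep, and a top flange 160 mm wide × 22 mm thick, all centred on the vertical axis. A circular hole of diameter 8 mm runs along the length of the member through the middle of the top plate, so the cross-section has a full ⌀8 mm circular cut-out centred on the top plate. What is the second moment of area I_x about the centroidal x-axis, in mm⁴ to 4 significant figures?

I_x ≈ 4.612 × 10⁷ mm⁴

Treat the section as a set of non-overlapping primitives; coordinates are from the bounding-box lower-left.
Bottom plate: 210 × 16, A = 3 360 mm², y = 8 mm, Ī = 71 680 mm⁴.
Web plate: 12 × 140, A = 1 680 mm², y = 86 mm, Ī = 2 744 000 mm⁴.
Top plate: 160 × 22, A = 3 520 mm², y = 167 mm, Ī = 141 973 mm⁴.
Hole (subtracted): ⌀8, A = 50.2655 mm², y = 167 mm, Ī = 201.062 mm⁴.
Centroid: ȳ = ΣA·y / ΣA = 88.229 mm.
Transfer each piece to the centroidal x-axis using Ī + A·d² with d = y − 88.229:
  bottom plate: d = -80.229 mm → contributes +21 698 985 mm⁴
  web plate: d = -2.22903 mm → contributes +2 752 347 mm⁴
  top plate: d = 78.771 mm → contributes +21 983 098 mm⁴
  hole: d = 78.771 mm → contributes −312 092 mm⁴
Total I = 46 122 339 mm⁴.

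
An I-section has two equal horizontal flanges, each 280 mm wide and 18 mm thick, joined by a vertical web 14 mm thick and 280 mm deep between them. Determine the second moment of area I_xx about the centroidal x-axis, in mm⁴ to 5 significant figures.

I_xx ≈ 2.4967 × 10⁸ mm⁴

Break the section into simple shapes (no overlaps), measuring from the bottom-left corner of the bounding box.
Bottom flange: 280 × 18, A = 5 040 mm², y = 9 mm, Ī = 136 080 mm⁴.
Web: 14 × 280, A = 3 920 mm², y = 158 mm, Ī = 25 610 667 mm⁴.
Top flange: 280 × 18, A = 5 040 mm², y = 307 mm, Ī = 136 080 mm⁴.
By symmetry the centroid is at mid-height, ȳ = 158 mm.
Transfer each piece to the centroidal x-axis using Ī + A·d² with d = y − 158:
  bottom flange: d = -149 mm → contributes +112 029 120 mm⁴
  web: d = 0 mm → contributes +25 610 667 mm⁴
  top flange: d = 149 mm → contributes +112 029 120 mm⁴
Total I = 249 668 907 mm⁴.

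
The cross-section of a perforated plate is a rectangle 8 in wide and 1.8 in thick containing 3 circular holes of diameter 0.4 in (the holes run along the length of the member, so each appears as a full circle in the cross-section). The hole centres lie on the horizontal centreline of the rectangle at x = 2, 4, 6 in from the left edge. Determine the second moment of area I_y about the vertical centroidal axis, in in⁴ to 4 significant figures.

I_y ≈ 75.79 in⁴

Treat the section as a set of non-overlapping primitives; coordinates are from the bounding-box lower-left.
Plate: 8 × 1.8, A = 14.4 in², x = 4 in, Ī = 76.8 in⁴.
Hole 1 (subtracted): ⌀0.4, A = 0.125664 in², x = 2 in, Ī = 0.00125664 in⁴.
Hole 2 (subtracted): ⌀0.4, A = 0.125664 in², x = 4 in, Ī = 0.00125664 in⁴.
Hole 3 (subtracted): ⌀0.4, A = 0.125664 in², x = 6 in, Ī = 0.00125664 in⁴.
By symmetry the centroid is at mid-width, x̄ = 4 in.
Transfer each piece to the vertical centroidal axis using Ī + A·d² with d = x − 4:
  plate: d = 0 in → contributes +76.8 in⁴
  hole 1: d = -2 in → contributes −0.503911 in⁴
  hole 2: d = 0 in → contributes −0.00125664 in⁴
  hole 3: d = 2 in → contributes −0.503911 in⁴
Total I = 75.7909 in⁴.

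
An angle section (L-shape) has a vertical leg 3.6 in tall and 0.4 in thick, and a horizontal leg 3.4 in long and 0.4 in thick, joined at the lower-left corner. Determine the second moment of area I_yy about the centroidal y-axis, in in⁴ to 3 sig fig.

I_yy ≈ 2.81 in⁴

Split into non-overlapping primitives; take the origin at the lower-left of the bounding box.
Vertical leg: 0.4 × 3.6, A = 1.44 in², x = 0.2 in, Ī = 0.0192 in⁴.
Horizontal leg (remainder): 3 × 0.4, A = 1.2 in², x = 1.9 in, Ī = 0.9 in⁴.
Centroid: x̄ = ΣA·x / ΣA = 0.97273 in.
Transfer each piece to the centroidal y-axis using Ī + A·d² with d = x − 0.97273:
  vertical leg: d = -0.77273 in → contributes +0.87903 in⁴
  horizontal leg (remainder): d = 0.92727 in → contributes +1.9318 in⁴
Total I = 2.8108 in⁴.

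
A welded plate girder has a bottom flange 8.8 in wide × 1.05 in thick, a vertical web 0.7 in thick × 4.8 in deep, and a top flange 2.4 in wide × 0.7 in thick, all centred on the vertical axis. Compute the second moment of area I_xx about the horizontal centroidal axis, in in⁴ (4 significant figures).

I_xx ≈ 63.97 in⁴

Decompose the section into non-overlapping parts with the origin at the bottom-left of its bounding rectangle.
Bottom plate: 8.8 × 1.05, A = 9.24 in², y = 0.525 in, Ī = 0.848925 in⁴.
Web plate: 0.7 × 4.8, A = 3.36 in², y = 3.45 in, Ī = 6.4512 in⁴.
Top plate: 2.4 × 0.7, A = 1.68 in², y = 6.2 in, Ī = 0.0686 in⁴.
Centroid: ȳ = ΣA·y / ΣA = 1.88088 in.
Transfer each piece to the horizontal centroidal axis using Ī + A·d² with d = y − 1.88088:
  bottom plate: d = -1.35588 in → contributes +17.8359 in⁴
  web plate: d = 1.56912 in → contributes +14.724 in⁴
  top plate: d = 4.31912 in → contributes +31.4086 in⁴
Total I = 63.9685 in⁴.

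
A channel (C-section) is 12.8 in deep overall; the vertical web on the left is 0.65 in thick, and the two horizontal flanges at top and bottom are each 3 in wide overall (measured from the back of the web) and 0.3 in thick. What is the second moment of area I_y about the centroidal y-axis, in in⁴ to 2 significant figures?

I_y ≈ 3.7 in⁴

Break the section into simple shapes (no overlaps), measuring from the bottom-left corner of the bounding box.
Web: 0.65 × 12.8, A = 8.32 in², x = 0.325 in, Ī = 0.2929 in⁴.
Top flange (beyond web): 2.35 × 0.3, A = 0.705 in², x = 1.825 in, Ī = 0.3244 in⁴.
Bottom flange (beyond web): 2.35 × 0.3, A = 0.705 in², x = 1.825 in, Ī = 0.3244 in⁴.
Centroid: x̄ = ΣA·x / ΣA = 0.5424 in.
Transfer each piece to the centroidal y-axis using Ī + A·d² with d = x − 0.5424:
  web: d = -0.2174 in → contributes +0.686 in⁴
  top flange (beyond web): d = 1.283 in → contributes +1.484 in⁴
  bottom flange (beyond web): d = 1.283 in → contributes +1.484 in⁴
Total I = 3.655 in⁴.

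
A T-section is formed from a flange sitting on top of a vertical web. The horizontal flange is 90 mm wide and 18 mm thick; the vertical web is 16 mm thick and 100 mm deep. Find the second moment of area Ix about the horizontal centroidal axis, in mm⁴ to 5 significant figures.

Ix ≈ 4.1792 × 10⁶ mm⁴

Break the section into simple shapes (no overlaps), measuring from the bottom-left corner of the bounding box.
Flange: 90 × 18, A = 1 620 mm², y = 109 mm, Ī = 43 740 mm⁴.
Web: 16 × 100, A = 1 600 mm², y = 50 mm, Ī = 1 333 333 mm⁴.
Centroid: ȳ = ΣA·y / ΣA = 79.68323 mm.
Transfer each piece to the horizontal centroidal axis using Ī + A·d² with d = y − 79.68323:
  flange: d = 29.31677 mm → contributes +1 436 086 mm⁴
  web: d = -29.68323 mm → contributes +2 743 084 mm⁴
Total I = 4 179 170 mm⁴.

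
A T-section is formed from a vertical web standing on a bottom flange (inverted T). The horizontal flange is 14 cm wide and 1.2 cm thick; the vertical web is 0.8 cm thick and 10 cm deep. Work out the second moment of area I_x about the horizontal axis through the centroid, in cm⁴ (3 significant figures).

I_x ≈ 239 cm⁴

Break the section into simple shapes (no overlaps), measuring from the bottom-left corner of the bounding box.
Flange: 14 × 1.2, A = 16.8 cm², y = 0.6 cm, Ī = 2.016 cm⁴.
Web: 0.8 × 10, A = 8 cm², y = 6.2 cm, Ī = 66.667 cm⁴.
Centroid: ȳ = ΣA·y / ΣA = 2.4065 cm.
Transfer each piece to the horizontal axis through the centroid using Ī + A·d² with d = y − 2.4065:
  flange: d = -1.8065 cm → contributes +56.839 cm⁴
  web: d = 3.7935 cm → contributes +181.79 cm⁴
Total I = 238.63 cm⁴.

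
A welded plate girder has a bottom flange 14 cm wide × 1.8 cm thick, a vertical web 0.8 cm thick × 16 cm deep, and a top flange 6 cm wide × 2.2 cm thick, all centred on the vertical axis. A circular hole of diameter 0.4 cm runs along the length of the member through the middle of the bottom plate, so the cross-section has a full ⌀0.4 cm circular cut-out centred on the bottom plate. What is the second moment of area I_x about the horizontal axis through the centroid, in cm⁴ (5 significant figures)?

Split into non-overlapping primitives; take the origin at the lower-left of the bounding box.
Bottom plate: 14 × 1.8, A = 25.2 cm², y = 0.9 cm, Ī = 6.804 cm⁴.
Web plate: 0.8 × 16, A = 12.8 cm², y = 9.8 cm, Ī = 273.0667 cm⁴.
Top plate: 6 × 2.2, A = 13.2 cm², y = 18.9 cm, Ī = 5.324 cm⁴.
Hole (subtracted): ⌀0.4, A = 0.1256637 cm², y = 0.9 cm, Ī = 0.001256637 cm⁴.
Centroid: ȳ = ΣA·y / ΣA = 7.782517 cm.
Transfer each piece to the horizontal axis through the centroid using Ī + A·d² with d = y − 7.782517:
  bottom plate: d = -6.882517 cm → contributes +1200.504 cm⁴
  web plate: d = 2.017483 cm → contributes +325.1657 cm⁴
  top plate: d = 11.11748 cm → contributes +1636.823 cm⁴
  hole: d = -6.882517 cm → contributes −5.953826 cm⁴
Total I = 3156.539 cm⁴.

I_x ≈ 3156.5 cm⁴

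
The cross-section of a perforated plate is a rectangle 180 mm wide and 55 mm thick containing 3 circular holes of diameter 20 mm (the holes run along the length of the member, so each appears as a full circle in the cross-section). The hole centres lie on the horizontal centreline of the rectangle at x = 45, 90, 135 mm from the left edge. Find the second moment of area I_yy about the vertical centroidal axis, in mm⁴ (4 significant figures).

Decompose the section into non-overlapping parts with the origin at the bottom-left of its bounding rectangle.
Plate: 180 × 55, A = 9 900 mm², x = 90 mm, Ī = 26 730 000 mm⁴.
Hole 1 (subtracted): ⌀20, A = 314.159 mm², x = 45 mm, Ī = 7853.98 mm⁴.
Hole 2 (subtracted): ⌀20, A = 314.159 mm², x = 90 mm, Ī = 7853.98 mm⁴.
Hole 3 (subtracted): ⌀20, A = 314.159 mm², x = 135 mm, Ī = 7853.98 mm⁴.
By symmetry the centroid is at mid-width, x̄ = 90 mm.
Transfer each piece to the vertical centroidal axis using Ī + A·d² with d = x − 90:
  plate: d = 0 mm → contributes +26 730 000 mm⁴
  hole 1: d = -45 mm → contributes −644 026 mm⁴
  hole 2: d = 0 mm → contributes −7853.98 mm⁴
  hole 3: d = 45 mm → contributes −644 026 mm⁴
Total I = 25 434 093 mm⁴.

I_yy ≈ 2.543 × 10⁷ mm⁴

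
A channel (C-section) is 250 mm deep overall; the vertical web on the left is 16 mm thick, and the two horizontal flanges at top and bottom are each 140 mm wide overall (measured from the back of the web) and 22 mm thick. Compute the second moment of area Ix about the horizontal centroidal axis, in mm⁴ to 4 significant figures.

Ix ≈ 9.196 × 10⁷ mm⁴

Decompose the section into non-overlapping parts with the origin at the bottom-left of its bounding rectangle.
Web: 16 × 250, A = 4 000 mm², y = 125 mm, Ī = 20 833 333 mm⁴.
Top flange (beyond web): 124 × 22, A = 2 728 mm², y = 239 mm, Ī = 110 029 mm⁴.
Bottom flange (beyond web): 124 × 22, A = 2 728 mm², y = 11 mm, Ī = 110 029 mm⁴.
By symmetry the centroid is at mid-height, ȳ = 125 mm.
Transfer each piece to the horizontal centroidal axis using Ī + A·d² with d = y − 125:
  web: d = 0 mm → contributes +20 833 333 mm⁴
  top flange (beyond web): d = 114 mm → contributes +35 563 117 mm⁴
  bottom flange (beyond web): d = -114 mm → contributes +35 563 117 mm⁴
Total I = 91 959 568 mm⁴.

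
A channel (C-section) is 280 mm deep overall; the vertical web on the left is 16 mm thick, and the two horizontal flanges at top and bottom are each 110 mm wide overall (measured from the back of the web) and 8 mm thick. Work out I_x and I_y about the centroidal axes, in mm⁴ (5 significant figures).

Break the section into simple shapes (no overlaps), measuring from the bottom-left corner of the bounding box.
Web: 16 × 280, A = 4 480 mm², y = 140 mm, Ī = 29 269 333 mm⁴.
Top flange (beyond web): 94 × 8, A = 752 mm², y = 276 mm, Ī = 4010.667 mm⁴.
Bottom flange (beyond web): 94 × 8, A = 752 mm², y = 4 mm, Ī = 4010.667 mm⁴.
By symmetry the centroid is at mid-height, ȳ = 140 mm.
Transfer each piece to the centroidal x-axis using Ī + A·d² with d = y − 140:
  web: d = 0 mm → contributes +29 269 333 mm⁴
  top flange (beyond web): d = 136 mm → contributes +13 913 003 mm⁴
  bottom flange (beyond web): d = -136 mm → contributes +13 913 003 mm⁴
Total I = 57 095 339 mm⁴.
For the y-axis: x̄ = 21.82353 mm.
Repeating about the centroidal y-axis gives I_y = 4 609 136 mm⁴.

I_x ≈ 5.7095 × 10⁷ mm⁴, I_y ≈ 4.6091 × 10⁶ mm⁴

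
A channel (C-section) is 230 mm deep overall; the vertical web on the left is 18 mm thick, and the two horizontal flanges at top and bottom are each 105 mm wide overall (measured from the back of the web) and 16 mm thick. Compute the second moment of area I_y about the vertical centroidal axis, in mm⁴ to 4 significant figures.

Treat the section as a set of non-overlapping primitives; coordinates are from the bounding-box lower-left.
Web: 18 × 230, A = 4 140 mm², x = 9 mm, Ī = 111 780 mm⁴.
Top flange (beyond web): 87 × 16, A = 1 392 mm², x = 61.5 mm, Ī = 878 004 mm⁴.
Bottom flange (beyond web): 87 × 16, A = 1 392 mm², x = 61.5 mm, Ī = 878 004 mm⁴.
Centroid: x̄ = ΣA·x / ΣA = 30.1092 mm.
Transfer each piece to the vertical centroidal axis using Ī + A·d² with d = x − 30.1092:
  web: d = -21.1092 mm → contributes +1 956 555 mm⁴
  top flange (beyond web): d = 31.3908 mm → contributes +2 249 657 mm⁴
  bottom flange (beyond web): d = 31.3908 mm → contributes +2 249 657 mm⁴
Total I = 6 455 869 mm⁴.

I_y ≈ 6.456 × 10⁶ mm⁴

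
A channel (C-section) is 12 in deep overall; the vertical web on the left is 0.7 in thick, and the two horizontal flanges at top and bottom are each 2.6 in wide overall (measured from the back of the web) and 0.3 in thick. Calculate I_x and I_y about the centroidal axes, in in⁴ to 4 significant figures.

I_x ≈ 139.8 in⁴, I_y ≈ 2.382 in⁴

Decompose the section into non-overlapping parts with the origin at the bottom-left of its bounding rectangle.
Web: 0.7 × 12, A = 8.4 in², y = 6 in, Ī = 100.8 in⁴.
Top flange (beyond web): 1.9 × 0.3, A = 0.57 in², y = 11.85 in, Ī = 0.004275 in⁴.
Bottom flange (beyond web): 1.9 × 0.3, A = 0.57 in², y = 0.15 in, Ī = 0.004275 in⁴.
By symmetry the centroid is at mid-height, ȳ = 6 in.
Transfer each piece to the centroidal x-axis using Ī + A·d² with d = y − 6:
  web: d = 0 in → contributes +100.8 in⁴
  top flange (beyond web): d = 5.85 in → contributes +19.5111 in⁴
  bottom flange (beyond web): d = -5.85 in → contributes +19.5111 in⁴
Total I = 139.822 in⁴.
For the y-axis: x̄ = 0.505346 in.
Repeating about the centroidal y-axis gives I_y = 2.38233 in⁴.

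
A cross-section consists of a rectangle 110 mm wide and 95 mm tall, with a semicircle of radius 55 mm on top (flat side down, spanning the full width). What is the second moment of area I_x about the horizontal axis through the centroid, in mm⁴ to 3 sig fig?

I_x ≈ 2.53 × 10⁷ mm⁴

Decompose the section into non-overlapping parts with the origin at the bottom-left of its bounding rectangle.
Rectangular body: 110 × 95, A = 10 450 mm², y = 47.5 mm, Ī = 7 859 271 mm⁴.
Semicircular cap: semicircle r = 55, A = 4751.7 mm², y = 118.34 mm, Ī = 1 004 345 mm⁴.
Centroid: ȳ = ΣA·y / ΣA = 69.644 mm.
Transfer each piece to the horizontal axis through the centroid using Ī + A·d² with d = y − 69.644:
  rectangular body: d = -22.144 mm → contributes +12 983 344 mm⁴
  semicircular cap: d = 48.699 mm → contributes +12 273 371 mm⁴
Total I = 25 256 715 mm⁴.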